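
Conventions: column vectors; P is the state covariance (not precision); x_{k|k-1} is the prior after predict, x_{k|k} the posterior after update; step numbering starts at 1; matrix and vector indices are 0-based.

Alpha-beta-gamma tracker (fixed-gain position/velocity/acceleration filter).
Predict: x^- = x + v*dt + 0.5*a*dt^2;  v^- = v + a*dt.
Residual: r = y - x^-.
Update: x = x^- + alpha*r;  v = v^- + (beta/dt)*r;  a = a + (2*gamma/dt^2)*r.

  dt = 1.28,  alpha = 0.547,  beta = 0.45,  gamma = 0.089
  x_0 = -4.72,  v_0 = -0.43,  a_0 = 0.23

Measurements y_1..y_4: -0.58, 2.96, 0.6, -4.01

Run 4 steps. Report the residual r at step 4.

step 1: x_pred=-5.0820  r=4.5020  x^+=-2.6194  v^+=1.4471  a^+=0.7191
step 2: x_pred=-0.1780  r=3.1380  x^+=1.5385  v^+=3.4708  a^+=1.0600
step 3: x_pred=6.8495  r=-6.2495  x^+=3.4310  v^+=2.6305  a^+=0.3811
step 4: x_pred=7.1103  r=-11.1203  x^+=1.0275  v^+=-0.7912  a^+=-0.8271

resid = -11.1203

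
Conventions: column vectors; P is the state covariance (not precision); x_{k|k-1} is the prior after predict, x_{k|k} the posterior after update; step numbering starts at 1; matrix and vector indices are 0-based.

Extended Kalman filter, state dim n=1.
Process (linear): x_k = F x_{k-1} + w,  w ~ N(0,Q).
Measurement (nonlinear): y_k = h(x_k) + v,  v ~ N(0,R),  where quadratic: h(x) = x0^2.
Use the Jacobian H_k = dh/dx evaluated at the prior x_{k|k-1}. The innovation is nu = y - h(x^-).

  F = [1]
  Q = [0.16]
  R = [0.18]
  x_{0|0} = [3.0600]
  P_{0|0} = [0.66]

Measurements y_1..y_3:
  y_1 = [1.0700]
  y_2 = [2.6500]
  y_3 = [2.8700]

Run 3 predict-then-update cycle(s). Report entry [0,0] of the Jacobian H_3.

step 1: x^-=[3.0600]  P^-=[0.8200]  H_jac=[6.1200]  S=[30.8926]  K=[0.1624]  nu=[-8.2936]  x^+=[1.7127]  P^+=[0.0048]
step 2: x^-=[1.7127]  P^-=[0.1648]  H_jac=[3.4255]  S=[2.1135]  K=[0.2671]  nu=[-0.2835]  x^+=[1.6370]  P^+=[0.0140]
step 3: x^-=[1.6370]  P^-=[0.1740]  H_jac=[3.2741]  S=[2.0456]  K=[0.2786]  nu=[0.1901]  x^+=[1.6900]  P^+=[0.0153]

H_jac[0,0] = 3.2741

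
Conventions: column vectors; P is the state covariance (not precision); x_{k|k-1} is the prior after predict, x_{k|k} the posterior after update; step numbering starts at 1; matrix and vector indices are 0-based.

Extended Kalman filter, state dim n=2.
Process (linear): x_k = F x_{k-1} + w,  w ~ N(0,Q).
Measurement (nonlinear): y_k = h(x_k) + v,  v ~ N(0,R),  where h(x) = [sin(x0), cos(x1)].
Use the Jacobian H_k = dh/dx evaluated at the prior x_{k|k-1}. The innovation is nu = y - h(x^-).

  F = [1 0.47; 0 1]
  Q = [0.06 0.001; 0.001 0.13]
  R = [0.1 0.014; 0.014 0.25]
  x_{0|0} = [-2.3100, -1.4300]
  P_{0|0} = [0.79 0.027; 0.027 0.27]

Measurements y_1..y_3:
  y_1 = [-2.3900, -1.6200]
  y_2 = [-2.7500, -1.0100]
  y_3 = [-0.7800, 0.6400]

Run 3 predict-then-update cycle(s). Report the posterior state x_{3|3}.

step 1: x^-=[-2.9821, -1.4300]  P^-=[0.9350 0.1549; 0.1549 0.4000]  H_jac=[-0.9873 0.0000; 0.0000 0.9901]  S=[1.0114 -0.1374; -0.1374 0.6421]  K=[-0.9066 0.0448; -0.0694 0.6019]  nu=[-2.2312, -1.7603]  x^+=[-1.0381, -2.3347]  P^+=[0.0912 -0.0015; -0.0015 0.1510]
step 2: x^-=[-2.1354, -2.3347]  P^-=[0.1831 0.0705; 0.0705 0.2810]  H_jac=[-0.5351 0.0000; 0.0000 0.7222]  S=[0.1524 -0.0132; -0.0132 0.3965]  K=[-0.6336 0.1072; -0.2035 0.5049]  nu=[-1.9052, -0.3183]  x^+=[-0.9625, -2.1076]  P^+=[0.1156 0.0248; 0.0248 0.1709]
step 3: x^-=[-1.9531, -2.1076]  P^-=[0.2367 0.1061; 0.1061 0.3009]  H_jac=[-0.3730 0.0000; 0.0000 0.8593]  S=[0.1329 -0.0200; -0.0200 0.4722]  K=[-0.6391 0.1661; -0.2167 0.5384]  nu=[0.1478, 1.1514]  x^+=[-1.8563, -1.5198]  P^+=[0.1651 0.0379; 0.0379 0.1531]

x_post = [-1.8563, -1.5198]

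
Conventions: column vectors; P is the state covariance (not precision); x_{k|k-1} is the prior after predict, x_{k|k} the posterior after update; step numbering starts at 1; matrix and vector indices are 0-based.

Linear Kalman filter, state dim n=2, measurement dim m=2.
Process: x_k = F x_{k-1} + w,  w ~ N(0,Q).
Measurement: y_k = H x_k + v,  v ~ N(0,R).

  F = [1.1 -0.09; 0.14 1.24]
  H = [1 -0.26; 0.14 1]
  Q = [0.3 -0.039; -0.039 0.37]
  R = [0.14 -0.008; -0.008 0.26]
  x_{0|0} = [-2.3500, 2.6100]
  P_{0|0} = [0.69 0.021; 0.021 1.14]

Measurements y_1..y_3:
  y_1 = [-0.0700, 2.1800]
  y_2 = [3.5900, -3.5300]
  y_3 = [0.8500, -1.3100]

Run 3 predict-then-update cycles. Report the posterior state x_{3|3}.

x_post = [0.9662, -1.6061]

step 1: x^-=[-2.8199, 2.9074]  P^-=[1.1400 -0.0316; -0.0316 2.1437]  S=[1.4413 -0.4362; -0.4362 2.4172]  K=[0.8596 0.2081; -0.1489 0.8582]  nu=[3.5058, -0.3326]  x^+=[0.1245, 2.0999]  P^+=[0.1264 0.0295; 0.0295 0.2202]
step 2: x^-=[-0.0521, 2.6213]  P^-=[0.4488 -0.0042; -0.0042 0.7213]  S=[0.6398 -0.1367; -0.1367 0.9889]  K=[0.7377 0.1613; -0.1483 0.7083]  nu=[4.3236, -6.1441]  x^+=[2.1465, -2.3715]  P^+=[0.1075 0.0210; 0.0210 0.1824]
step 3: x^-=[2.5746, -2.6402]  P^-=[0.4273 -0.0144; -0.0144 0.6599]  S=[0.6194 -0.1336; -0.1336 0.9242]  K=[0.7293 0.1546; -0.1514 0.6899]  nu=[-2.4111, 0.9697]  x^+=[0.9662, -1.6061]  P^+=[0.1059 0.0195; 0.0195 0.1779]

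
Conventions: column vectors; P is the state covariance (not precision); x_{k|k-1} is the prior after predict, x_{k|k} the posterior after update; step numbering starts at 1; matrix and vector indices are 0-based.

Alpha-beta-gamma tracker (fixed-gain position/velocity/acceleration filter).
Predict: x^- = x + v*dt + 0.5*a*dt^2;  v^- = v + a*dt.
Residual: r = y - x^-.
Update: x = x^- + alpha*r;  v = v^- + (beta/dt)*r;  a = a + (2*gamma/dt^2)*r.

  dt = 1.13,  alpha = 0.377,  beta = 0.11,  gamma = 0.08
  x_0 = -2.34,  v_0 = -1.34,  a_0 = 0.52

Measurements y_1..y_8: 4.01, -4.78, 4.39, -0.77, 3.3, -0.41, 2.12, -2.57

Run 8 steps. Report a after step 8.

a_post = -3.0572

step 1: x_pred=-3.5222  r=7.5322  x^+=-0.6826  v^+=-0.0192  a^+=1.4638
step 2: x_pred=0.2303  r=-5.0103  x^+=-1.6586  v^+=1.1472  a^+=0.8360
step 3: x_pred=0.1715  r=4.2185  x^+=1.7619  v^+=2.5025  a^+=1.3646
step 4: x_pred=5.4610  r=-6.2310  x^+=3.1119  v^+=3.4380  a^+=0.5838
step 5: x_pred=7.3695  r=-4.0695  x^+=5.8353  v^+=3.7015  a^+=0.0739
step 6: x_pred=10.0652  r=-10.4752  x^+=6.1161  v^+=2.7653  a^+=-1.2387
step 7: x_pred=8.4501  r=-6.3301  x^+=6.0636  v^+=0.7494  a^+=-2.0319
step 8: x_pred=5.6132  r=-8.1832  x^+=2.5282  v^+=-2.3432  a^+=-3.0572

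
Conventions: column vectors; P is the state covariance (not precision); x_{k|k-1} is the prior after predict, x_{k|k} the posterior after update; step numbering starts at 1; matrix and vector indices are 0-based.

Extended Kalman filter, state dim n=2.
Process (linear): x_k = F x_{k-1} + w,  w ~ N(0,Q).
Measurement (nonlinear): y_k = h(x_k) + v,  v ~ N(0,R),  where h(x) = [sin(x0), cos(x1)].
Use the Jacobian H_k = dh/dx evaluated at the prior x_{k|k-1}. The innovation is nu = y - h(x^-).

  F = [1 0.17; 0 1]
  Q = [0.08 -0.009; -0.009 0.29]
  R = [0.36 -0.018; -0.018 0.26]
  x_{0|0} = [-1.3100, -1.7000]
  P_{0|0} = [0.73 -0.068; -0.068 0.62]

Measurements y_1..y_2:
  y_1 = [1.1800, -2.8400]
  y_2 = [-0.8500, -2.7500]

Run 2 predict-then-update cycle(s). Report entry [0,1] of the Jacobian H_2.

H_jac[0,1] = 0.0000

step 1: x^-=[-1.5990, -1.7000]  P^-=[0.8048 0.0284; 0.0284 0.9100]  H_jac=[-0.0282 0.0000; 0.0000 0.9917]  S=[0.3606 -0.0188; -0.0188 1.1549]  K=[-0.0617 0.0234; 0.0385 0.7820]  nu=[2.1796, -2.7112]  x^+=[-1.7969, -3.7362]  P^+=[0.8027 0.0073; 0.0073 0.2043]
step 2: x^-=[-2.4320, -3.7362]  P^-=[0.8911 0.0330; 0.0330 0.4943]  H_jac=[-0.7587 0.0000; 0.0000 -0.5602]  S=[0.8729 -0.0040; -0.0040 0.4151]  K=[-0.7747 -0.0519; -0.0317 -0.6674]  nu=[-0.1985, -1.9216]  x^+=[-2.1784, -2.4475]  P^+=[0.3664 -0.0008; -0.0008 0.3087]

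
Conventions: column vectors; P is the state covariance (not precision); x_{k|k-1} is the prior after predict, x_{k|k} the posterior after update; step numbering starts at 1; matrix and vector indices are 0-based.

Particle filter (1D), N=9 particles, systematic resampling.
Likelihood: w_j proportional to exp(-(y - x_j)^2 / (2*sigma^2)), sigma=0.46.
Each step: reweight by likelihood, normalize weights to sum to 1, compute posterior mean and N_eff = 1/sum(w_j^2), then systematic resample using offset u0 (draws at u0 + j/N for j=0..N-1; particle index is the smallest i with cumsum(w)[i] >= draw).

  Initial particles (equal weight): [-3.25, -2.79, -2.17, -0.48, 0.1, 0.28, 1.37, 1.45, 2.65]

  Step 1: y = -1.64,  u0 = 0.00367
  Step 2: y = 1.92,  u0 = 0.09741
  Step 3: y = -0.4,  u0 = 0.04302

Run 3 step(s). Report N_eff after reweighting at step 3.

step 1: w=[0.0036, 0.0728, 0.8531, 0.0689, 0.0013, 0.0003, 0.0000, 0.0000, 0.0000]  mean=-2.0990  Neff=1.3553  idx=[1, 2, 2, 2, 2, 2, 2, 2, 2]
step 2: w=[0.0000, 0.1250, 0.1250, 0.1250, 0.1250, 0.1250, 0.1250, 0.1250, 0.1250]  mean=-2.1700  Neff=8.0000  idx=[1, 2, 3, 4, 5, 6, 7, 8, 8]
step 3: w=[0.1111, 0.1111, 0.1111, 0.1111, 0.1111, 0.1111, 0.1111, 0.1111, 0.1111]  mean=-2.1700  Neff=9.0000  idx=[0, 1, 2, 3, 4, 5, 6, 7, 8]

N_eff = 9.0000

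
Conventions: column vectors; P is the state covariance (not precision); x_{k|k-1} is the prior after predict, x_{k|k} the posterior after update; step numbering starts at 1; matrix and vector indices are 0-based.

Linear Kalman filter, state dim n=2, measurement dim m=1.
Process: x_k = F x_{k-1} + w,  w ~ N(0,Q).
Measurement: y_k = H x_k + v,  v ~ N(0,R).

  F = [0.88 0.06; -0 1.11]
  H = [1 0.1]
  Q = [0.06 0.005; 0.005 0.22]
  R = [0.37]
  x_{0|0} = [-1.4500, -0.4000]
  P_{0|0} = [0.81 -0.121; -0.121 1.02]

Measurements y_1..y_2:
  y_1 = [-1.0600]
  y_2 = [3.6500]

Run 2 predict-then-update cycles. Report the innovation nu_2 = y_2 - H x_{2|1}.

innov = [4.7052]

step 1: x^-=[-1.3000, -0.4440]  P^-=[0.6782 -0.0453; -0.0453 1.4767]  S=[1.0539]  K=[0.6392; 0.0972]  nu=[0.2844]  x^+=[-1.1182, -0.4164]  P^+=[0.2476 -0.1107; -0.1107 1.4668]
step 2: x^-=[-1.0090, -0.4622]  P^-=[0.2453 -0.0055; -0.0055 2.0272]  S=[0.6345]  K=[0.3858; 0.3109]  nu=[4.7052]  x^+=[0.8061, 1.0006]  P^+=[0.1509 -0.0816; -0.0816 1.9659]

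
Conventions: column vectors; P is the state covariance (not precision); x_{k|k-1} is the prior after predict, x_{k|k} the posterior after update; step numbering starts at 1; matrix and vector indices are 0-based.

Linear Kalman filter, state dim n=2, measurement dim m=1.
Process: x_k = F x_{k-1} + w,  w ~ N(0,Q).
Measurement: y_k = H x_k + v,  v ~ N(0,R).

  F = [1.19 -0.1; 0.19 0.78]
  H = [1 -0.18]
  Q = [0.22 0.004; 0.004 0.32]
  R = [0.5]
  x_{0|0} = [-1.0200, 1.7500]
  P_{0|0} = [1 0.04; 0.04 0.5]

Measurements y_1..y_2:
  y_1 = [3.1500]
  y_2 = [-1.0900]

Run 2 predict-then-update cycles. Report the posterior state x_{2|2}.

step 1: x^-=[-1.3888, 1.1712]  P^-=[1.6316 0.2275; 0.2275 0.6722]  S=[2.0715]  K=[0.7679; 0.0514]  nu=[4.7496]  x^+=[2.2583, 1.4153]  P^+=[0.4102 0.1457; 0.1457 0.6667]
step 2: x^-=[2.5459, 1.5331]  P^-=[0.7728 0.1772; 0.1772 0.7836]  S=[1.2344]  K=[0.6002; 0.0293]  nu=[-3.3599]  x^+=[0.5292, 1.4346]  P^+=[0.3281 0.1555; 0.1555 0.7825]

x_post = [0.5292, 1.4346]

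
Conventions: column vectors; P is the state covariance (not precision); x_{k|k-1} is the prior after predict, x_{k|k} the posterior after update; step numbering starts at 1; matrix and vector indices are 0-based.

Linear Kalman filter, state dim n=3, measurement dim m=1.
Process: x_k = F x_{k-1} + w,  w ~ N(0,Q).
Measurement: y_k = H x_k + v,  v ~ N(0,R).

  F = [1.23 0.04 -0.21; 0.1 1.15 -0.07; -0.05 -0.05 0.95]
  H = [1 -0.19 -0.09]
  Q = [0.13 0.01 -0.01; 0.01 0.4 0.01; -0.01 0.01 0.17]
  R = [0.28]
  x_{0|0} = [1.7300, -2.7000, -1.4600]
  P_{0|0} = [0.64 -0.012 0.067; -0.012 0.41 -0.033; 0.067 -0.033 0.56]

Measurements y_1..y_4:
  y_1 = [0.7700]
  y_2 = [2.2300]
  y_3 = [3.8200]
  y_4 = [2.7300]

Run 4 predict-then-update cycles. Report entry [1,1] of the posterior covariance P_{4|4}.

P_post[1,1] = 4.1058

step 1: x^-=[2.3265, -2.8298, -1.3385]  P^-=[1.0884 0.0997 -0.0837; 0.0997 0.9530 -0.0828; -0.0837 -0.0828 0.6747]  S=[1.3826]  K=[0.7789; -0.0535; -0.0931]  nu=[-2.2146]  x^+=[0.6014, -2.7114, -1.1323]  P^+=[0.2495 0.1573 0.0165; 0.1573 0.9490 -0.0897; 0.0165 -0.0897 0.6627]
step 2: x^-=[0.8691, -2.9787, -0.9702]  P^-=[0.5466 0.3373 -0.1543; 0.3373 1.7112 -0.1964; -0.1543 -0.1964 0.7789]  S=[0.7876]  K=[0.6303; 0.0379; -0.2375]  nu=[0.7076]  x^+=[1.3151, -2.9518, -1.1383]  P^+=[0.2337 0.3185 -0.0364; 0.3185 1.7101 -0.1893; -0.0364 -0.1893 0.7344]
step 3: x^-=[1.7386, -3.1834, -0.9995]  P^-=[0.5720 0.6301 -0.2466; 0.6301 2.7718 -0.3693; -0.2466 -0.3693 0.8607]  S=[0.7514]  K=[0.6315; 0.1820; -0.3379]  nu=[1.3866]  x^+=[2.6142, -2.9311, -1.4681]  P^+=[0.2724 0.5438 -0.0863; 0.5438 2.7469 -0.3231; -0.0863 -0.3231 0.7749]
step 4: x^-=[3.4066, -3.0065, -1.3789]  P^-=[0.6842 1.0408 -0.3388; 1.0408 4.2176 -0.5975; -0.3388 -0.5975 0.9185]  S=[0.7689]  K=[0.6723; 0.3814; -0.4004]  nu=[-1.3719]  x^+=[2.4843, -3.5297, -0.8295]  P^+=[0.3367 0.8437 -0.1318; 0.8437 4.1058 -0.4800; -0.1318 -0.4800 0.7952]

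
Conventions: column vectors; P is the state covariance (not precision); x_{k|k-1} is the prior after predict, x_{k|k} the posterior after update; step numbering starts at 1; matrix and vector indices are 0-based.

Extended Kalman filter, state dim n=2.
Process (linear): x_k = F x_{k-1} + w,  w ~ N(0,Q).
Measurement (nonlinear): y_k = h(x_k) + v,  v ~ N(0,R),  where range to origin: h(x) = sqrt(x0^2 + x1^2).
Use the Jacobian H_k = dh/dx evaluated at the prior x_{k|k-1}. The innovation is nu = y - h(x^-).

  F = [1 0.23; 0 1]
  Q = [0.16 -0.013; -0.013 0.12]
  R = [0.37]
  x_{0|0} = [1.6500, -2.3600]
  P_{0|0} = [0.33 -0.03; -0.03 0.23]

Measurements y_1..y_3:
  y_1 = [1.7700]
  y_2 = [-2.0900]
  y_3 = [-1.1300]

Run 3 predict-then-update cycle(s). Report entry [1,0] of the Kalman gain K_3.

K[1,0] = 0.0476

step 1: x^-=[1.1072, -2.3600]  P^-=[0.4884 0.0099; 0.0099 0.3500]  H_jac=[0.4247 -0.9053]  S=[0.7373]  K=[0.2692; -0.4240]  nu=[-0.8368]  x^+=[0.8820, -2.0052]  P^+=[0.4349 0.0941; 0.0941 0.2174]
step 2: x^-=[0.4208, -2.0052]  P^-=[0.6497 0.1311; 0.1311 0.3374]  H_jac=[0.2054 -0.9787]  S=[0.6679]  K=[0.0077; -0.4541]  nu=[-4.1388]  x^+=[0.3888, -0.1256]  P^+=[0.6497 0.1334; 0.1334 0.1997]
step 3: x^-=[0.3599, -0.1256]  P^-=[0.8816 0.1663; 0.1663 0.3197]  H_jac=[0.9441 -0.3296]  S=[1.0871]  K=[0.7153; 0.0476]  nu=[-1.5112]  x^+=[-0.7210, -0.1975]  P^+=[0.3255 0.1294; 0.1294 0.3172]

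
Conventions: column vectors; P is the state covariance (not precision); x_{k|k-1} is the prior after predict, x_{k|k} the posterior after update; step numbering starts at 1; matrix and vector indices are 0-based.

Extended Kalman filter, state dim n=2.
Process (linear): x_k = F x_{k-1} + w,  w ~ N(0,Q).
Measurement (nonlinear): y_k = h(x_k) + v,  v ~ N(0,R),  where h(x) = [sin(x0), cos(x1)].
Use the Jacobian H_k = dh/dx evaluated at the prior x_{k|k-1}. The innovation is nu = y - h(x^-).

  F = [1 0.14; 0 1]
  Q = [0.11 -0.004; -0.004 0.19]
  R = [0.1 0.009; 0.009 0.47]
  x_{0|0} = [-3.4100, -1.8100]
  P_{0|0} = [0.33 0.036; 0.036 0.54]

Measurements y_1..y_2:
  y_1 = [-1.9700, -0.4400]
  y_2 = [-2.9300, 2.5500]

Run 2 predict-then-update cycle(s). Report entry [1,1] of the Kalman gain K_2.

K[1,1] = 0.5065

step 1: x^-=[-3.6634, -1.8100]  P^-=[0.4607 0.1076; 0.1076 0.7300]  H_jac=[-0.8669 0.0000; 0.0000 0.9715]  S=[0.4462 -0.0816; -0.0816 1.1590]  K=[-0.8900 0.0275; -0.0984 0.6050]  nu=[-2.4684, -0.2031]  x^+=[-1.4722, -1.6900]  P^+=[0.1024 0.0051; 0.0051 0.2918]
step 2: x^-=[-1.7088, -1.6900]  P^-=[0.2195 0.0419; 0.0419 0.4818]  H_jac=[-0.1375 0.0000; 0.0000 0.9929]  S=[0.1042 0.0033; 0.0033 0.9449]  K=[-0.2913 0.0451; -0.0713 0.5065]  nu=[-1.9395, 2.6689]  x^+=[-1.0236, -0.2001]  P^+=[0.2088 0.0187; 0.0187 0.2391]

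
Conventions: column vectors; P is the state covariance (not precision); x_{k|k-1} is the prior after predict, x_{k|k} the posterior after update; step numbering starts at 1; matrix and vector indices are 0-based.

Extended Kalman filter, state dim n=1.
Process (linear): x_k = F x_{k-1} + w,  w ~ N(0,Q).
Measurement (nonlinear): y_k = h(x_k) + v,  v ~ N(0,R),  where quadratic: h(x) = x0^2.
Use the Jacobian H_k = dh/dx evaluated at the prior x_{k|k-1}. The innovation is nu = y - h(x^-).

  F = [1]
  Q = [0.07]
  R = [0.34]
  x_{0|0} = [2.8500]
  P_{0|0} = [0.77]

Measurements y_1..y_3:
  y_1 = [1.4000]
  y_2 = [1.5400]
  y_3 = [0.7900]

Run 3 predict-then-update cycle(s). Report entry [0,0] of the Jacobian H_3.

step 1: x^-=[2.8500]  P^-=[0.8400]  H_jac=[5.7000]  S=[27.6316]  K=[0.1733]  nu=[-6.7225]  x^+=[1.6851]  P^+=[0.0103]
step 2: x^-=[1.6851]  P^-=[0.0803]  H_jac=[3.3703]  S=[1.2525]  K=[0.2162]  nu=[-1.2996]  x^+=[1.4042]  P^+=[0.0218]
step 3: x^-=[1.4042]  P^-=[0.0918]  H_jac=[2.8084]  S=[1.0641]  K=[0.2423]  nu=[-1.1817]  x^+=[1.1178]  P^+=[0.0293]

H_jac[0,0] = 2.8084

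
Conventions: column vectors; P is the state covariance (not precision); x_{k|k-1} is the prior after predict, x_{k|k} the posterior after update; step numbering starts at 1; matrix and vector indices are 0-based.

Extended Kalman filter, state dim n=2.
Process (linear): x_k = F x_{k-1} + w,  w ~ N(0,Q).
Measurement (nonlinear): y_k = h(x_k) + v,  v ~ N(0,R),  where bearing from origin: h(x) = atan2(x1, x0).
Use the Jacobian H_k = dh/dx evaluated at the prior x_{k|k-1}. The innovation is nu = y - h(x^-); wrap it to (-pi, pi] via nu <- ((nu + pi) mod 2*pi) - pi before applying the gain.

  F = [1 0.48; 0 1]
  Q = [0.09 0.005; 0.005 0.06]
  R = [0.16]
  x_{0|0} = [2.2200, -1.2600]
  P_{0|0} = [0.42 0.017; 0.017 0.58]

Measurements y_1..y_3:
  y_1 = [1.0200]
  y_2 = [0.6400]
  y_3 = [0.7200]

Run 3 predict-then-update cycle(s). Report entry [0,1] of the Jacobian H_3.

step 1: x^-=[1.6152, -1.2600]  P^-=[0.6600 0.3004; 0.3004 0.6400]  H_jac=[0.3003 0.3849]  S=[0.3837]  K=[0.8177; 0.8770]  nu=[1.6825]  x^+=[2.9909, 0.2155]  P^+=[0.4034 0.0252; 0.0252 0.3449]
step 2: x^-=[3.0944, 0.2155]  P^-=[0.5971 0.1958; 0.1958 0.4049]  H_jac=[-0.0224 0.3216]  S=[0.1994]  K=[0.2487; 0.6312]  nu=[0.5705]  x^+=[3.2363, 0.5756]  P^+=[0.5847 0.1645; 0.1645 0.3255]
step 3: x^-=[3.5125, 0.5756]  P^-=[0.9076 0.3257; 0.3257 0.3855]  H_jac=[-0.0454 0.2773]  S=[0.1833]  K=[0.2677; 0.5023]  nu=[0.5576]  x^+=[3.6618, 0.8556]  P^+=[0.8945 0.3010; 0.3010 0.3392]

H_jac[0,1] = 0.2773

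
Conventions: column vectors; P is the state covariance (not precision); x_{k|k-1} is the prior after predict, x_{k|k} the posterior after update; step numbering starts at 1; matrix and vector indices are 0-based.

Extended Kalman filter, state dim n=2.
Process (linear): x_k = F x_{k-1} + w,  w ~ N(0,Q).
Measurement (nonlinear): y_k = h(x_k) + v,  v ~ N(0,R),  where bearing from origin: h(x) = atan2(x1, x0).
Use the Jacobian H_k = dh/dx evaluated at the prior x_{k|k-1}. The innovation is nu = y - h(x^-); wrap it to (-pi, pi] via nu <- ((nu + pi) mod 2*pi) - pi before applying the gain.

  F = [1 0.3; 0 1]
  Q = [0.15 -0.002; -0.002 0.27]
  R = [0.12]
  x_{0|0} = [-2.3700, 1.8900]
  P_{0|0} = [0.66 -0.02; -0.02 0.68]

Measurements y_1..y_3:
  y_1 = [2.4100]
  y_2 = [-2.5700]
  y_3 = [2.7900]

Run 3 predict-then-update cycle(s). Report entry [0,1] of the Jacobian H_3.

step 1: x^-=[-1.8030, 1.8900]  P^-=[0.8592 0.1820; 0.1820 0.9500]  H_jac=[-0.2770 -0.2643]  S=[0.2789]  K=[-1.0258; -1.0808]  nu=[0.0774]  x^+=[-1.8824, 1.8064]  P^+=[0.5657 -0.1272; -0.1272 0.6242]
step 2: x^-=[-1.3404, 1.8064]  P^-=[0.6956 0.0580; 0.0580 0.8942]  H_jac=[-0.3570 -0.2649]  S=[0.2824]  K=[-0.9338; -0.9122]  nu=[1.5040]  x^+=[-2.7449, 0.4344]  P^+=[0.4493 -0.1825; -0.1825 0.6592]
step 3: x^-=[-2.6146, 0.4344]  P^-=[0.5491 0.0132; 0.0132 0.9292]  H_jac=[-0.0618 -0.3722]  S=[0.2514]  K=[-0.1546; -1.3787]  nu=[-0.1870]  x^+=[-2.5857, 0.6922]  P^+=[0.5431 -0.0404; -0.0404 0.4512]

H_jac[0,1] = -0.3722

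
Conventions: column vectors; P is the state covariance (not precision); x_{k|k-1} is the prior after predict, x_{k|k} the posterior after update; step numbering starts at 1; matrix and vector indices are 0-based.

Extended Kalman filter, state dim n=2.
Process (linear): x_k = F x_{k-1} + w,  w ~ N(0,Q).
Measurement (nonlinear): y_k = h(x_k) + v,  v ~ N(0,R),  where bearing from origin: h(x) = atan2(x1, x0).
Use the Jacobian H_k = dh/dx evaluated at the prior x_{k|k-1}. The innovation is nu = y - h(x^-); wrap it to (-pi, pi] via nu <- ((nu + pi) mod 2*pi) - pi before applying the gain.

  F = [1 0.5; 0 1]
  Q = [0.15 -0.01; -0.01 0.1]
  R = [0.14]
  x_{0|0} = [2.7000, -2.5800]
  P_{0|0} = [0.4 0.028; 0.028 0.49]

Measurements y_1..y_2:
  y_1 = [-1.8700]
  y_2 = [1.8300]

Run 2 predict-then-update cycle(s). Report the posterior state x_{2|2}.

step 1: x^-=[1.4100, -2.5800]  P^-=[0.7005 0.2630; 0.2630 0.5900]  H_jac=[0.2985 0.1631]  S=[0.2437]  K=[1.0339; 0.7170]  nu=[-0.7994]  x^+=[0.5835, -3.1531]  P^+=[0.4400 0.0823; 0.0823 0.4647]
step 2: x^-=[-0.9930, -3.1531]  P^-=[0.7885 0.3047; 0.3047 0.5647]  H_jac=[0.2885 -0.0909]  S=[0.1943]  K=[1.0283; 0.1883]  nu=[-2.5773]  x^+=[-3.6432, -3.6386]  P^+=[0.5830 0.2671; 0.2671 0.5578]

x_post = [-3.6432, -3.6386]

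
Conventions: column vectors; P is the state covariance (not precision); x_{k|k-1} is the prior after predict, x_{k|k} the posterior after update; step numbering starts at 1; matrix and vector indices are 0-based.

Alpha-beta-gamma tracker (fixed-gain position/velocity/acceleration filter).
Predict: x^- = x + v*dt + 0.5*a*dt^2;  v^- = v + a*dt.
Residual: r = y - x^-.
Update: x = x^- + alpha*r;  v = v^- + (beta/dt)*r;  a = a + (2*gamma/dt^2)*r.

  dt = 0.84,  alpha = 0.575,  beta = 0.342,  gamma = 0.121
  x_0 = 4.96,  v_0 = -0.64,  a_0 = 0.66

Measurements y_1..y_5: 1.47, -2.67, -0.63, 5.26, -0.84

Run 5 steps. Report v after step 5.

v_post = 1.7604

step 1: x_pred=4.6552  r=-3.1852  x^+=2.8237  v^+=-1.3825  a^+=-0.4324
step 2: x_pred=1.5099  r=-4.1799  x^+=-0.8935  v^+=-3.4475  a^+=-1.8660
step 3: x_pred=-4.4478  r=3.8178  x^+=-2.2526  v^+=-3.4606  a^+=-0.5566
step 4: x_pred=-5.3559  r=10.6159  x^+=0.7483  v^+=0.3940  a^+=3.0843
step 5: x_pred=2.1674  r=-3.0074  x^+=0.4381  v^+=1.7604  a^+=2.0529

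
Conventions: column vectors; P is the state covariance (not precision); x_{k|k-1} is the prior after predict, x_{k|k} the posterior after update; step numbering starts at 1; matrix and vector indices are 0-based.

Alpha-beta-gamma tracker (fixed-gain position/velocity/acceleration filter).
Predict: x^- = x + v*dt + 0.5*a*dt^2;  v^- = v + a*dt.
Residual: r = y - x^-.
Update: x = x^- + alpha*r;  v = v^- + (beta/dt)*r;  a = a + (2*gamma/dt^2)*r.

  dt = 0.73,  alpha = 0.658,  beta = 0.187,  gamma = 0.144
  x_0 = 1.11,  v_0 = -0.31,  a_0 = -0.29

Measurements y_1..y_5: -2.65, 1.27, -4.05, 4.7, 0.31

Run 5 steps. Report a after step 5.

a_post = 3.3290

step 1: x_pred=0.8064  r=-3.4564  x^+=-1.4679  v^+=-1.4071  a^+=-2.1580
step 2: x_pred=-3.0701  r=4.3401  x^+=-0.2143  v^+=-1.8707  a^+=0.1876
step 3: x_pred=-1.5299  r=-2.5201  x^+=-3.1881  v^+=-2.3793  a^+=-1.1744
step 4: x_pred=-5.2379  r=9.9379  x^+=1.3012  v^+=-0.6909  a^+=4.1965
step 5: x_pred=1.9150  r=-1.6050  x^+=0.8589  v^+=1.9614  a^+=3.3290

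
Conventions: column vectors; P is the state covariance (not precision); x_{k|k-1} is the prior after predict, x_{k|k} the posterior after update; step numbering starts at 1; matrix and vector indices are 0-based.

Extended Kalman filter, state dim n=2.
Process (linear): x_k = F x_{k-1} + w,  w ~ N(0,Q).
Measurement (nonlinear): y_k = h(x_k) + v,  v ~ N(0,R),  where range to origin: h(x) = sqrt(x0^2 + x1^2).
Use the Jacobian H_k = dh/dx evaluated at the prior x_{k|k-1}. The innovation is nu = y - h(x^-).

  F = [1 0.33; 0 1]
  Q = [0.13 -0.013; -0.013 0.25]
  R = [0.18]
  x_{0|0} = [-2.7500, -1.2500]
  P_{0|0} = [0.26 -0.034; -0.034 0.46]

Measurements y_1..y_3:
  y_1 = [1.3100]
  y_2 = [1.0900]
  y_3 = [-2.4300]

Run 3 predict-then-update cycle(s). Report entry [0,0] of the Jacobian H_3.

step 1: x^-=[-3.1625, -1.2500]  P^-=[0.4177 0.1048; 0.1048 0.7100]  H_jac=[-0.9300 -0.3676]  S=[0.7088]  K=[-0.6023; -0.5057]  nu=[-2.0906]  x^+=[-1.9033, -0.1928]  P^+=[0.1605 -0.1111; -0.1111 0.5287]
step 2: x^-=[-1.9669, -0.1928]  P^-=[0.2747 0.0504; 0.0504 0.7787]  H_jac=[-0.9952 -0.0975]  S=[0.4693]  K=[-0.5931; -0.2687]  nu=[-0.8863]  x^+=[-1.4412, 0.0454]  P^+=[0.1097 -0.0244; -0.0244 0.7449]
step 3: x^-=[-1.4263, 0.0454]  P^-=[0.3047 0.2084; 0.2084 0.9949]  H_jac=[-0.9995 0.0318]  S=[0.4721]  K=[-0.6310; -0.3742]  nu=[-3.8570]  x^+=[1.0073, 1.4886]  P^+=[0.1167 0.0969; 0.0969 0.9287]

H_jac[0,0] = -0.9995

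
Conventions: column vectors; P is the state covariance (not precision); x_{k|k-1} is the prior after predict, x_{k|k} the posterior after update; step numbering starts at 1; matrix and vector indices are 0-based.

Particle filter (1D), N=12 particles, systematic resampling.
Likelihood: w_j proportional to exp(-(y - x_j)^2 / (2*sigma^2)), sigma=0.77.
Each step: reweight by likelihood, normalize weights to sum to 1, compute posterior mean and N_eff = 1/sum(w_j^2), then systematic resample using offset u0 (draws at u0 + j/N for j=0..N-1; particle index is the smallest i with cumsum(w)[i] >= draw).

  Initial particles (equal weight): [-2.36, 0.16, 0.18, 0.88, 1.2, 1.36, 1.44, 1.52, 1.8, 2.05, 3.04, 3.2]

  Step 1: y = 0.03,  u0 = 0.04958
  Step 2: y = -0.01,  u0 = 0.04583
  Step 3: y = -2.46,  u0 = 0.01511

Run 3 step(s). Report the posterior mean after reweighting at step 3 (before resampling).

step 1: w=[0.0023, 0.2814, 0.2800, 0.1552, 0.0900, 0.0642, 0.0534, 0.0439, 0.0203, 0.0091, 0.0001, 0.0001]  mean=0.6213  Neff=5.0210  idx=[1, 1, 1, 2, 2, 2, 2, 3, 3, 4, 6, 7]
step 2: w=[0.1157, 0.1157, 0.1157, 0.1150, 0.1150, 0.1150, 0.1150, 0.0608, 0.0608, 0.0345, 0.0201, 0.0165]  mean=0.3408  Neff=9.7690  idx=[0, 1, 1, 2, 3, 4, 4, 5, 6, 6, 8, 9]
step 3: w=[0.1050, 0.1050, 0.1050, 0.1050, 0.0961, 0.0961, 0.0961, 0.0961, 0.0961, 0.0961, 0.0028, 0.0004]  mean=0.1740  Neff=10.0450  idx=[0, 0, 1, 2, 3, 4, 4, 5, 6, 7, 8, 9]

post_mean = 0.1740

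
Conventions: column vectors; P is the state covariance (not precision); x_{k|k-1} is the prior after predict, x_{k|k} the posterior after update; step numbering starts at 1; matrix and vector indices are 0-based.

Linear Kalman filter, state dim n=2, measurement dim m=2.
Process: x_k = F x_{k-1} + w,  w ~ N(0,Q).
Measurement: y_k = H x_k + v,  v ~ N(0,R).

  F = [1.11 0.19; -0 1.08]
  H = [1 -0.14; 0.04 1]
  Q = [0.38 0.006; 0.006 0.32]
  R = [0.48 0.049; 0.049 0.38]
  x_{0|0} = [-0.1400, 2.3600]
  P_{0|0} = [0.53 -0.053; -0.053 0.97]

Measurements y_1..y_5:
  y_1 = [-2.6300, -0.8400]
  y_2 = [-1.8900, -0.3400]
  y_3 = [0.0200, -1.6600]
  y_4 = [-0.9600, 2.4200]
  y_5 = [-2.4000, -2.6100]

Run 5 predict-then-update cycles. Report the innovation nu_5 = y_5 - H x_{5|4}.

innov = [-1.4439, -3.6972]

step 1: x^-=[0.2930, 2.5488]  P^-=[1.0457 0.1415; 0.1415 1.4514]  S=[1.5145 0.0283; 0.0283 1.8444]  K=[0.6757 0.0890; -0.0555 0.7908]  nu=[-2.5662, -3.4005]  x^+=[-1.7436, 0.0020]  P^+=[0.3362 0.0535; 0.0535 0.2957]
step 2: x^-=[-1.9351, 0.0022]  P^-=[0.8274 0.1308; 0.1308 0.6649]  S=[1.2839 0.1191; 0.1191 1.0566]  K=[0.6224 0.0850; -0.0298 0.6375]  nu=[0.0454, -0.2648]  x^+=[-1.9293, -0.1680]  P^+=[0.3099 0.0504; 0.0504 0.2388]
step 3: x^-=[-2.1735, -0.1814]  P^-=[0.7918 0.1154; 0.1154 0.5985]  S=[1.2512 0.1116; 0.1116 0.9890]  K=[0.6128 0.0795; -0.0294 0.6132]  nu=[2.1681, -1.3917]  x^+=[-0.9556, -1.0985]  P^+=[0.3048 0.0481; 0.0481 0.2296]
step 4: x^-=[-1.2694, -1.1864]  P^-=[0.7841 0.1107; 0.1107 0.5878]  S=[1.2446 0.1082; 0.1082 0.9780]  K=[0.6108 0.0777; -0.0301 0.6090]  nu=[0.1433, 3.6572]  x^+=[-0.8976, 1.0363]  P^+=[0.3036 0.0473; 0.0473 0.2280]
step 5: x^-=[-0.7994, 1.1192]  P^-=[0.7823 0.1095; 0.1095 0.5860]  S=[1.2431 0.1072; 0.1072 0.9760]  K=[0.6103 0.0773; -0.0303 0.6082]  nu=[-1.4439, -3.6972]  x^+=[-1.9663, -1.0857]  P^+=[0.3033 0.0471; 0.0471 0.2277]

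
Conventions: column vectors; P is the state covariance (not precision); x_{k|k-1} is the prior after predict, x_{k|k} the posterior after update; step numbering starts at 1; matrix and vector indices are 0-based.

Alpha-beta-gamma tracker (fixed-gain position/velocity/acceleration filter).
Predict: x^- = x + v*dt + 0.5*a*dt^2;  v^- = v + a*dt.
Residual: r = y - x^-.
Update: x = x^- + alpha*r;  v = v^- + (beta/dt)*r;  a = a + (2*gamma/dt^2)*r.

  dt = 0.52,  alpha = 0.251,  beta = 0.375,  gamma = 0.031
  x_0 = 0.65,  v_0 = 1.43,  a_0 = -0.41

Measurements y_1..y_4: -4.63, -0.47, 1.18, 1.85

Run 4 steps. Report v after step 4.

step 1: x_pred=1.3382  r=-5.9682  x^+=-0.1598  v^+=-3.0872  a^+=-1.7784
step 2: x_pred=-2.0056  r=1.5356  x^+=-1.6202  v^+=-2.9045  a^+=-1.4263
step 3: x_pred=-3.3234  r=4.5034  x^+=-2.1930  v^+=-0.3986  a^+=-0.3938
step 4: x_pred=-2.4535  r=4.3035  x^+=-1.3734  v^+=2.5002  a^+=0.5930

v_post = 2.5002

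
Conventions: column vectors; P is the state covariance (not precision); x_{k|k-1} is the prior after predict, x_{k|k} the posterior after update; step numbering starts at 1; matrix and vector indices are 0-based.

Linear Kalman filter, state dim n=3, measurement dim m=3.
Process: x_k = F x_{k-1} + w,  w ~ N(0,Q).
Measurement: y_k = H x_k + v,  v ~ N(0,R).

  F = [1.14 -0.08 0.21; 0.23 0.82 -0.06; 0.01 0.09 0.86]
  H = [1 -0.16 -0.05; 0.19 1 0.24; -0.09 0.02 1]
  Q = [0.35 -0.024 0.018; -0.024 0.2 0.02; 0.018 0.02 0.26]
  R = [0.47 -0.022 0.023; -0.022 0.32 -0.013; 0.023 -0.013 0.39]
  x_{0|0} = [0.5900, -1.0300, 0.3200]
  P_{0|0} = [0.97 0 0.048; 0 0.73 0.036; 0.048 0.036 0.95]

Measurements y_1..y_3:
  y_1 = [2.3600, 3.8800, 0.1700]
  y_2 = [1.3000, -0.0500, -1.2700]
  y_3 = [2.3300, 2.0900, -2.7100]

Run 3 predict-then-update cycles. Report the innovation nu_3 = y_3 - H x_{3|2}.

step 1: x^-=[0.8222, -0.7281, 0.1884]  P^-=[1.6790 0.1759 0.2407; 0.1759 0.7407 0.0617; 0.2407 0.0617 0.9750]  S=[2.0910 0.3874 0.0587; 0.3874 1.2959 0.2945; 0.0587 0.2945 1.3374]  K=[0.7459 0.2054 -0.0083; -0.0933 0.6584 -0.0955; 0.0508 0.0912 0.6914]  nu=[1.4307, 4.4067, 0.0702]  x^+=[2.7939, 2.0330, 0.7114]  P^+=[0.3438 -0.0262 0.0427; -0.0262 0.2321 -0.0549; 0.0427 -0.0549 0.2746]
step 2: x^-=[3.1718, 2.2670, 0.8227]  P^-=[0.8375 0.0129 0.1119; 0.0129 0.3696 -0.0070; 0.1119 -0.0070 0.4572]  S=[1.3027 0.1114 0.0375; 0.1114 0.7579 0.1005; 0.0375 0.1005 0.8336]  K=[0.6225 0.1715 -0.0046; -0.0770 0.5078 -0.0587; 0.0466 0.0873 0.5235]  nu=[-1.4680, -3.1171, -1.8526]  x^+=[1.7320, 0.9059, -0.4878]  P^+=[0.2870 -0.0221 0.0366; -0.0221 0.1780 -0.0368; 0.0366 -0.0368 0.2081]
step 3: x^-=[1.7995, 1.1704, -0.3206]  P^-=[0.7561 0.0095 0.0931; 0.0095 0.3299 0.0039; 0.0931 0.0039 0.4103]  S=[1.2232 0.0943 0.0266; 0.0943 0.7148 0.0979; 0.0266 0.0979 0.7899]  K=[0.6003 0.1676 -0.0090; -0.0716 0.4810 -0.0450; 0.0408 0.0947 0.4958]  nu=[0.7017, 0.6546, -2.2508]  x^+=[2.3508, 1.5363, -1.3461]  P^+=[0.2767 -0.0201 0.0334; -0.0201 0.1672 -0.0306; 0.0334 -0.0306 0.1967]

innov = [0.7017, 0.6546, -2.2508]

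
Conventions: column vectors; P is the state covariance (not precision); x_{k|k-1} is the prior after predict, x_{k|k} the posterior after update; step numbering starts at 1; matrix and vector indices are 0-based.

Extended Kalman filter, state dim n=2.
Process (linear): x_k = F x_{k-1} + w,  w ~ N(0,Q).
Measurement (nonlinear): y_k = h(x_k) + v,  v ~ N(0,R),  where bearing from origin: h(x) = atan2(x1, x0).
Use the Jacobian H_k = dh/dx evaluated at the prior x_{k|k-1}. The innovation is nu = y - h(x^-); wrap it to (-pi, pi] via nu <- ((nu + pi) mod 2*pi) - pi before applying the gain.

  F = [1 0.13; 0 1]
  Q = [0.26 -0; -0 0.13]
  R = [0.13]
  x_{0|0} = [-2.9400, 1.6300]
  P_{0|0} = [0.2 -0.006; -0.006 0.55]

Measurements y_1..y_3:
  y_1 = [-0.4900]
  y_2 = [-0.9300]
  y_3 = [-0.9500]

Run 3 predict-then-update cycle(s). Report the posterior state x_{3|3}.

x_post = [4.0951, 4.5481]

step 1: x^-=[-2.7281, 1.6300]  P^-=[0.4677 0.0655; 0.0655 0.6800]  H_jac=[-0.1614 -0.2701]  S=[0.1975]  K=[-0.4718; -0.9835]  nu=[-3.0930]  x^+=[-1.2689, 4.6720]  P^+=[0.4238 -0.0261; -0.0261 0.4889]
step 2: x^-=[-0.6615, 4.6720]  P^-=[0.6852 0.0374; 0.0374 0.6189]  H_jac=[-0.2098 -0.0297]  S=[0.1612]  K=[-0.8990; -0.1628]  nu=[-2.6414]  x^+=[1.7131, 5.1020]  P^+=[0.5550 0.0138; 0.0138 0.6147]
step 3: x^-=[2.3763, 5.1020]  P^-=[0.8290 0.0937; 0.0937 0.7447]  H_jac=[-0.1611 0.0750]  S=[0.1534]  K=[-0.8244; 0.2657]  nu=[-2.0849]  x^+=[4.0951, 4.5481]  P^+=[0.7247 0.1273; 0.1273 0.7338]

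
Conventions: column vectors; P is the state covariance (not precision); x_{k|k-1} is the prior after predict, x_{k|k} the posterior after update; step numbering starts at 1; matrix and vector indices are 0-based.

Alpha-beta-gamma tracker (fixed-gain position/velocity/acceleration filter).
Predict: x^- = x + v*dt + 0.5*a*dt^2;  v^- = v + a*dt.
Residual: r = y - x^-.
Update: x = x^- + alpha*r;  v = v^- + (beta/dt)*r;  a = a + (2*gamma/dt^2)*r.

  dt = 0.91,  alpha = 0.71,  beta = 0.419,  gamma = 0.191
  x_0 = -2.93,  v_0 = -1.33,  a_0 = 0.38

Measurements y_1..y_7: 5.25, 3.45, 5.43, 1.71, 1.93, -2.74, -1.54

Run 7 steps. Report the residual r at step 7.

resid = 11.4332

step 1: x_pred=-3.9830  r=9.2330  x^+=2.5724  v^+=3.2670  a^+=4.6391
step 2: x_pred=7.4663  r=-4.0163  x^+=4.6147  v^+=5.6394  a^+=2.7864
step 3: x_pred=10.9003  r=-5.4703  x^+=7.0164  v^+=5.6563  a^+=0.2630
step 4: x_pred=12.2725  r=-10.5625  x^+=4.7731  v^+=1.0323  a^+=-4.6094
step 5: x_pred=3.8039  r=-1.8739  x^+=2.4734  v^+=-4.0252  a^+=-5.4739
step 6: x_pred=-3.4559  r=0.7159  x^+=-2.9476  v^+=-8.6768  a^+=-5.1436
step 7: x_pred=-12.9732  r=11.4332  x^+=-4.8556  v^+=-8.0932  a^+=0.1305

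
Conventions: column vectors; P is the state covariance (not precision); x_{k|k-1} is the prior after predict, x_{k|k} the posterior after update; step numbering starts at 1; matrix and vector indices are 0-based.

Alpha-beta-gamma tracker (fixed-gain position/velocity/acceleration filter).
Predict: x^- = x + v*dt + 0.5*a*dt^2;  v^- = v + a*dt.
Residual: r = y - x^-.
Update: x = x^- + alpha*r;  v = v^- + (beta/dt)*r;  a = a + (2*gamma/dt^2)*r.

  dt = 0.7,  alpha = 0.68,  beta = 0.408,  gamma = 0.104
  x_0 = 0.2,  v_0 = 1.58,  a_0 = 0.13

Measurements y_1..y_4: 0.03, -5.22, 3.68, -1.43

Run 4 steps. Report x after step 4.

step 1: x_pred=1.3378  r=-1.3078  x^+=0.4485  v^+=0.9087  a^+=-0.4252
step 2: x_pred=0.9804  r=-6.2004  x^+=-3.2359  v^+=-3.0029  a^+=-3.0572
step 3: x_pred=-6.0869  r=9.7669  x^+=0.5546  v^+=0.5498  a^+=1.0888
step 4: x_pred=1.2062  r=-2.6362  x^+=-0.5864  v^+=-0.2246  a^+=-0.0303

x_post = -0.5864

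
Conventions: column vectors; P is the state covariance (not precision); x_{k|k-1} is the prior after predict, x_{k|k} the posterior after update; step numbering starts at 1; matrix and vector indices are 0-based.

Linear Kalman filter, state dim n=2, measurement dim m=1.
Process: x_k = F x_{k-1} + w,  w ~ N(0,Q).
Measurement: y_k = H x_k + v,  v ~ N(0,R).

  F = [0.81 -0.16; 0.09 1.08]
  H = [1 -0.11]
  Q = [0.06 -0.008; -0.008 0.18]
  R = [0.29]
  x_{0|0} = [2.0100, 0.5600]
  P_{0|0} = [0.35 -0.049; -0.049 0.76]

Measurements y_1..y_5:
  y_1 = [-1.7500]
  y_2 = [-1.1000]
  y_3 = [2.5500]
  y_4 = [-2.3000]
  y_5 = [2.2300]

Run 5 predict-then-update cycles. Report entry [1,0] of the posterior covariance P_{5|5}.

step 1: x^-=[1.5385, 0.7857]  P^-=[0.3218 -0.1560; -0.1560 1.0598]  S=[0.6589]  K=[0.5144; -0.4136]  nu=[-3.2021]  x^+=[-0.1086, 2.1101]  P^+=[0.1474 -0.0158; -0.0158 0.9470]
step 2: x^-=[-0.4256, 2.2692]  P^-=[0.1851 -0.1745; -0.1745 1.2828]  S=[0.5290]  K=[0.3861; -0.5966]  nu=[-0.4248]  x^+=[-0.5896, 2.5226]  P^+=[0.1062 -0.0526; -0.0526 1.0945]
step 3: x^-=[-0.8812, 2.6713]  P^-=[0.1713 -0.2347; -0.2347 1.4472]  S=[0.5305]  K=[0.3716; -0.7425]  nu=[3.7251]  x^+=[0.5032, -0.0944]  P^+=[0.0981 -0.0883; -0.0883 1.1548]
step 4: x^-=[0.4227, -0.0567]  P^-=[0.1768 -0.2764; -0.2764 1.5106]  S=[0.5459]  K=[0.3796; -0.8107]  nu=[-2.7289]  x^+=[-0.6131, 2.1557]  P^+=[0.0981 -0.1084; -0.1084 1.1519]
step 5: x^-=[-0.8415, 2.2729]  P^-=[0.1820 -0.2932; -0.2932 1.5032]  S=[0.5547]  K=[0.3862; -0.8266]  nu=[3.3215]  x^+=[0.4414, -0.4728]  P^+=[0.0992 -0.1161; -0.1161 1.1242]

P_post[1,0] = -0.1161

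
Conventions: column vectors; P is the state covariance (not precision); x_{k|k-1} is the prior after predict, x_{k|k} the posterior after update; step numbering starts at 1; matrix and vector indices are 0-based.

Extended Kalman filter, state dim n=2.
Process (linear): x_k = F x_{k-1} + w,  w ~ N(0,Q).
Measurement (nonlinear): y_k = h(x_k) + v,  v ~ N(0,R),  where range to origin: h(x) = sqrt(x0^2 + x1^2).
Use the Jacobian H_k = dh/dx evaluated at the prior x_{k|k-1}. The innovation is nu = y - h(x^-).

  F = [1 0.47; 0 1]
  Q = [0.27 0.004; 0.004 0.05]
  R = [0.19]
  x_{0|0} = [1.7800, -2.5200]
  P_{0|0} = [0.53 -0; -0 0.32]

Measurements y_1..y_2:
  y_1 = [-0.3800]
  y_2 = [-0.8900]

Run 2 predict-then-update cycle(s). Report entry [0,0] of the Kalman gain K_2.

step 1: x^-=[0.5956, -2.5200]  P^-=[0.8707 0.1544; 0.1544 0.3700]  H_jac=[0.2300 -0.9732]  S=[0.5174]  K=[0.0967; -0.6273]  nu=[-2.9694]  x^+=[0.3086, -0.6572]  P^+=[0.8659 0.1858; 0.1858 0.1664]
step 2: x^-=[-0.0003, -0.6572]  P^-=[1.3472 0.2680; 0.2680 0.2164]  H_jac=[-0.0004 -1.0000]  S=[0.4066]  K=[-0.6605; -0.5324]  nu=[-1.5472]  x^+=[1.0216, 0.1666]  P^+=[1.1699 0.1250; 0.1250 0.1011]

K[0,0] = -0.6605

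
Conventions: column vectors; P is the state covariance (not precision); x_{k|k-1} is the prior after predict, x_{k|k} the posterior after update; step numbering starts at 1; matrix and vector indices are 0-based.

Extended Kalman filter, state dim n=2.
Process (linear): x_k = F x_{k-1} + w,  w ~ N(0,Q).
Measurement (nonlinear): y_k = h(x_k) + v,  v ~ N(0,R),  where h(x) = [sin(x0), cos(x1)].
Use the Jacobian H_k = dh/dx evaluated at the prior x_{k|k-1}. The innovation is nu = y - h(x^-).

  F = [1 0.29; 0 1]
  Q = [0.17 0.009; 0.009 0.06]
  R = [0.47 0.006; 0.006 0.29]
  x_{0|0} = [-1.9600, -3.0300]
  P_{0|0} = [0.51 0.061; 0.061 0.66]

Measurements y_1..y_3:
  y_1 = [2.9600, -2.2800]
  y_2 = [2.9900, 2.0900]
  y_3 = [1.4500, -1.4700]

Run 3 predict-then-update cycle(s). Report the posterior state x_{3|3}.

x_post = [-5.5189, -4.3937]

step 1: x^-=[-2.8387, -3.0300]  P^-=[0.7709 0.2614; 0.2614 0.7200]  H_jac=[-0.9545 0.0000; 0.0000 0.1114]  S=[1.1723 -0.0218; -0.0218 0.2989]  K=[-0.6267 0.0517; -0.2081 0.2531]  nu=[3.2583, -1.2862]  x^+=[-4.9471, -4.0336]  P^+=[0.3083 0.1009; 0.1009 0.6478]
step 2: x^-=[-6.1169, -4.0336]  P^-=[0.5913 0.2978; 0.2978 0.7078]  H_jac=[0.9862 0.0000; 0.0000 -0.7783]  S=[1.0451 -0.2226; -0.2226 0.7188]  K=[0.5238 -0.1602; 0.1261 -0.7274]  nu=[2.8245, 2.7178]  x^+=[-5.0728, -5.6544]  P^+=[0.2487 0.0557; 0.0557 0.2700]
step 3: x^-=[-6.7126, -5.6544]  P^-=[0.4737 0.1430; 0.1430 0.3300]  H_jac=[0.9092 0.0000; 0.0000 -0.5881]  S=[0.8616 -0.0705; -0.0705 0.4042]  K=[0.4898 -0.1227; 0.1132 -0.4605]  nu=[1.8663, -2.2788]  x^+=[-5.5189, -4.3937]  P^+=[0.2524 0.0555; 0.0555 0.2259]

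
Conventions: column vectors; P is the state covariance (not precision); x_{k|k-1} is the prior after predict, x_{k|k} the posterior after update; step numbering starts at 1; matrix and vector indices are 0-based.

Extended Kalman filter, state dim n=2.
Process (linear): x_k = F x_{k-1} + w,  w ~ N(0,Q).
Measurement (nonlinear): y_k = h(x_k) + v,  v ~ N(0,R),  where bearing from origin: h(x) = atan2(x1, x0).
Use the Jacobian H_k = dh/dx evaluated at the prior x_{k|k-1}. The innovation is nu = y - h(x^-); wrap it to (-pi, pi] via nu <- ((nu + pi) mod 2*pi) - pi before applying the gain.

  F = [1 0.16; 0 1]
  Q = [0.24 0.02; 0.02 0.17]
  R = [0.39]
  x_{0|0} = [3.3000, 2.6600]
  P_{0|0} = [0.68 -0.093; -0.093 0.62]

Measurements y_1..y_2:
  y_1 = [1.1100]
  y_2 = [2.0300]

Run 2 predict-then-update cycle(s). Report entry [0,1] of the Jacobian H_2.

H_jac[0,1] = 0.1664

step 1: x^-=[3.7256, 2.6600]  P^-=[0.9061 0.0262; 0.0262 0.7900]  H_jac=[-0.1269 0.1778]  S=[0.4284]  K=[-0.2576; 0.3201]  nu=[0.4900]  x^+=[3.5994, 2.8168]  P^+=[0.8777 0.0615; 0.0615 0.7461]
step 2: x^-=[4.0501, 2.8168]  P^-=[1.1565 0.2009; 0.2009 0.9161]  H_jac=[-0.1157 0.1664]  S=[0.4231]  K=[-0.2373; 0.3053]  nu=[1.4223]  x^+=[3.7125, 3.2511]  P^+=[1.1326 0.2316; 0.2316 0.8767]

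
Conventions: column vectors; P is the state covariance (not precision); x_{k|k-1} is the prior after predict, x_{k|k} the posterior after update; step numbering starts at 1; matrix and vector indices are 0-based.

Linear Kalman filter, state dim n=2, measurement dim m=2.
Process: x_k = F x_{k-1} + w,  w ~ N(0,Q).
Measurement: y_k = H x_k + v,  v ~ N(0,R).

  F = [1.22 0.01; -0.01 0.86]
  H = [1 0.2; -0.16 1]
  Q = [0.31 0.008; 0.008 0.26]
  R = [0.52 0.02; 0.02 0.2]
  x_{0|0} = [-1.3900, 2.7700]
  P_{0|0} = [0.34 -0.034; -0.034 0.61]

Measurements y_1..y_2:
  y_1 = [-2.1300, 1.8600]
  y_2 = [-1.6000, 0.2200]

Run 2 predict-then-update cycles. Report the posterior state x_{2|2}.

step 1: x^-=[-1.6681, 2.3961]  P^-=[0.8153 -0.0266; -0.0266 0.7118]  S=[1.3531 0.0062; 0.0062 0.9411]  K=[0.5994 -0.1708; 0.0821 0.7603]  nu=[-0.9411, -0.8030]  x^+=[-2.0950, 1.7084]  P^+=[0.3030 0.0263; 0.0263 0.1579]
step 2: x^-=[-2.5389, 1.4901]  P^-=[0.7616 0.0333; 0.0333 0.3764]  S=[1.3100 0.0056; 0.0056 0.5852]  K=[0.5872 -0.1570; 0.0801 0.6333]  nu=[0.6408, -1.6764]  x^+=[-1.8994, 0.4799]  P^+=[0.2966 0.0278; 0.0278 0.1327]

x_post = [-1.8994, 0.4799]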